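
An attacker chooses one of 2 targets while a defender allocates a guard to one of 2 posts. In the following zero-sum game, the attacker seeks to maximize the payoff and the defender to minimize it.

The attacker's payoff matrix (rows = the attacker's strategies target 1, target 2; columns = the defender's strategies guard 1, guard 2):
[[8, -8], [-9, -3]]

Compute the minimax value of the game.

-48/11

Row minima are -8 and -9, so the attacker's maximin is -8; column maxima are 8 and -3, so the defender's minimax is -3. These differ, so the equilibrium is in mixed strategies.
Let the attacker play target 1 with probability p. The defender is indifferent when 8p − 9(1−p) = −8p − 3(1−p), giving p = 3/11.
Let the defender play guard 1 with probability q. The attacker is indifferent when 8q − 8(1−q) = −9q − 3(1−q), giving q = 5/22.
The value is 8·(5/22) + (-8)·(17/22) = -48/11.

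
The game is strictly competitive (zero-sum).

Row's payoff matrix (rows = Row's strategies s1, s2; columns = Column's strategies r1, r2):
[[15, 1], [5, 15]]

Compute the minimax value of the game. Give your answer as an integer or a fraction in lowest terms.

55/6

Row minima are 1 and 5, so Row's maximin is 5; column maxima are 15 and 15, so Column's minimax is 15. These differ, so the equilibrium is in mixed strategies.
Let Row play s1 with probability p. Column is indifferent when 15p + 5(1−p) = p + 15(1−p), giving p = 5/12.
Let Column play r1 with probability q. Row is indifferent when 15q + (1−q) = 5q + 15(1−q), giving q = 7/12.
The value is 15·(7/12) + (1)·(5/12) = 55/6.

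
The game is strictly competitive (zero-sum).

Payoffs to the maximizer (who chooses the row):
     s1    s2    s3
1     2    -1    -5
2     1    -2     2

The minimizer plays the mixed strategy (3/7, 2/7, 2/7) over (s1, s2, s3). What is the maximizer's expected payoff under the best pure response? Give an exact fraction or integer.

1: (2)·(3/7) + (-1)·(2/7) + (-5)·(2/7) = -6/7.
2: (1)·(3/7) + (-2)·(2/7) + (2)·(2/7) = 3/7.
The best pure response is 2 with expected payoff 3/7.

3/7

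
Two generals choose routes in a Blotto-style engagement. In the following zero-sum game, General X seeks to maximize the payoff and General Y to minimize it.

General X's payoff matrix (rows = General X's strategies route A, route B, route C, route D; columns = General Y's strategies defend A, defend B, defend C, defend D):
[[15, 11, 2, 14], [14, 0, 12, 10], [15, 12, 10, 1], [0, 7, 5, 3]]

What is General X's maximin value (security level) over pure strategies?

The worst-case payoff for each row is route A: 2, route B: 0, route C: 1, route D: 0.
The best of these is 2.

2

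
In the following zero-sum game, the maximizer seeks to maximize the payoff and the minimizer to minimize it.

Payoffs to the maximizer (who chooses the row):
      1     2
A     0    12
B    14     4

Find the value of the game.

Row minima are 0 and 4, so the maximizer's maximin is 4; column maxima are 14 and 12, so the minimizer's minimax is 12. These differ, so the equilibrium is in mixed strategies.
Let the maximizer play A with probability p. The minimizer is indifferent when 14(1−p) = 12p + 4(1−p), giving p = 5/11.
Let the minimizer play 1 with probability q. The maximizer is indifferent when 12(1−q) = 14q + 4(1−q), giving q = 4/11.
The value is 0·(4/11) + (12)·(7/11) = 84/11.

84/11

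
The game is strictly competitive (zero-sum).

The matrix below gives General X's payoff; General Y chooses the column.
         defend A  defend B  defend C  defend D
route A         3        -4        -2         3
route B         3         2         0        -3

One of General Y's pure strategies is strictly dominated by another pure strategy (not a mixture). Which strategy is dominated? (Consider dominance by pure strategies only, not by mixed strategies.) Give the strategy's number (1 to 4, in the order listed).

General Y prefers columns that give General X less. Compare defend A with defend B: -4 < 3, 2 < 3.
So defend B strictly dominates defend A for General Y; defend A is strictly dominated.

1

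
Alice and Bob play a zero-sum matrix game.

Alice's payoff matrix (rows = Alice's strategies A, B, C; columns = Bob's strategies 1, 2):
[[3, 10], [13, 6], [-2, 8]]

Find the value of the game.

Row C is strictly dominated by row A, so Alice never plays it.
The remaining 2×2 game on (A, B) × (1, 2) has no saddle point. Let Alice play A with probability p; indifference gives 3p + 13(1−p) = 10p + 6(1−p), so p = 1/2.
Similarly Bob's optimal q on 1 is 2/7, and the value is 3·(2/7) + (10)·(5/7) = 8.

8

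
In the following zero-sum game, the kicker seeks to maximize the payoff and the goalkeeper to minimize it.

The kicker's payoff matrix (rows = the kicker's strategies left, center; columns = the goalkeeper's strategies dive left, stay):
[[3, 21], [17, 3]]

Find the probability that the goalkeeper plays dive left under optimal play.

9/16

Row minima are 3 and 3, so the kicker's maximin is 3; column maxima are 17 and 21, so the goalkeeper's minimax is 17. These differ, so the equilibrium is in mixed strategies.
Let the goalkeeper play dive left with probability q. The kicker is indifferent when 3q + 21(1−q) = 17q + 3(1−q), giving q = 9/16.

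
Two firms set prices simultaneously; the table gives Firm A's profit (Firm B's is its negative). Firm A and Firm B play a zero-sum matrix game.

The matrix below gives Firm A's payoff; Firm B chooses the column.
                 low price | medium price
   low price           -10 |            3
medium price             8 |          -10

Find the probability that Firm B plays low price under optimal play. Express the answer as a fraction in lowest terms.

13/31

Row minima are -10 and -10, so Firm A's maximin is -10; column maxima are 8 and 3, so Firm B's minimax is 3. These differ, so the equilibrium is in mixed strategies.
Let Firm B play low price with probability q. Firm A is indifferent when −10q + 3(1−q) = 8q − 10(1−q), giving q = 13/31.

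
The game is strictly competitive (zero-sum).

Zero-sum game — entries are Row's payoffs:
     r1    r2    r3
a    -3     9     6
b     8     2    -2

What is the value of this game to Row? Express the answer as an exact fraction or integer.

42/19

Column r2 is strictly dominated by r3 for Column (it gives Row more in every row).
The remaining 2×2 game on (a, b) × (r1, r3) has no saddle point. Let Row play a with probability p; indifference gives −3p + 8(1−p) = 6p − 2(1−p), so p = 10/19.
Similarly Column's optimal q on r1 is 8/19, and the value is -3·(8/19) + (6)·(11/19) = 42/19.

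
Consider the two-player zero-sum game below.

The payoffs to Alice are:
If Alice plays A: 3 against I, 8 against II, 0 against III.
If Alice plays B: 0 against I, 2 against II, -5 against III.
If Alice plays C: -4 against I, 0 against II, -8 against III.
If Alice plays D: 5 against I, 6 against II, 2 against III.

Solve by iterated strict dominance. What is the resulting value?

Row C is strictly dominated by row A (3>-4, 8>0, 0>-8); eliminate C.
Column I is strictly dominated by III for Bob (0<3, -5<0, 2<5); eliminate I.
Column II is strictly dominated by III for Bob (0<8, -5<2, 2<6); eliminate II.
Row A is strictly dominated by row D (2>0); eliminate A.
Row B is strictly dominated by row D (2>-5); eliminate B.
Only (D, III) remains, with payoff 2.

2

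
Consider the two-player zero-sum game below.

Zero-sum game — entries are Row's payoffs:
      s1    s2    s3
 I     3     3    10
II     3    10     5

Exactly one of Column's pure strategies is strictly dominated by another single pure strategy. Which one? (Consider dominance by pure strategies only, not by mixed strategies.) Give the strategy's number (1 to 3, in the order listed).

3

Column prefers columns that give Row less. Compare s3 with s1: 3 < 10, 3 < 5.
So s1 strictly dominates s3 for Column; s3 is strictly dominated.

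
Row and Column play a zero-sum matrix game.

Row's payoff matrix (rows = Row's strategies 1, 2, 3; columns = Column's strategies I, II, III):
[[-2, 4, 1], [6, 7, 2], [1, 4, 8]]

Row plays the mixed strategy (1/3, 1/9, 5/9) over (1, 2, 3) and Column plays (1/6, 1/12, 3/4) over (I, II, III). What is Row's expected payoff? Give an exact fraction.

Against (1/6, 1/12, 3/4), each row's expected payoff is 1: 3/4; 2: 37/12; 3: 13/2.
Taking the (1/3, 1/9, 5/9)-weighted average: (1/3)·(3/4) + (1/9)·(37/12) + (5/9)·(13/2) = 227/54.

227/54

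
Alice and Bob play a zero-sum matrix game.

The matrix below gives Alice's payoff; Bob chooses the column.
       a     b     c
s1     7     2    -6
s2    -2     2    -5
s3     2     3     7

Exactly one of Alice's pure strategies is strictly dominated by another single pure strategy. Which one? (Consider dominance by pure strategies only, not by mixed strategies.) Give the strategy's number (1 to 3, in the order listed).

2

Compare s2 with s3: 2 > -2, 3 > 2, 7 > -5.
So s3 strictly dominates s2 for Alice; s2 is strictly dominated.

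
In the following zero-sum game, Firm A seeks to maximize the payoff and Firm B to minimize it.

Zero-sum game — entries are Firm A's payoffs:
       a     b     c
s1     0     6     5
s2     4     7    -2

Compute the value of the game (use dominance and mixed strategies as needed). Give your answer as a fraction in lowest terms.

Column b is strictly dominated by a for Firm B (it gives Firm A more in every row).
The remaining 2×2 game on (s1, s2) × (a, c) has no saddle point. Let Firm A play s1 with probability p; indifference gives 4(1−p) = 5p − 2(1−p), so p = 6/11.
Similarly Firm B's optimal q on a is 7/11, and the value is 0·(7/11) + (5)·(4/11) = 20/11.

20/11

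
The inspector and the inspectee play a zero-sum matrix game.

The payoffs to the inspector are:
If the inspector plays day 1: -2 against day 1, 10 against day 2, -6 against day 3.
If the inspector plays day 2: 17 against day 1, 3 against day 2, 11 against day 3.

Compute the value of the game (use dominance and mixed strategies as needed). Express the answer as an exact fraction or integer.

16/3

Column day 1 is strictly dominated by day 3 for the inspectee (it gives the inspector more in every row).
The remaining 2×2 game on (day 1, day 2) × (day 2, day 3) has no saddle point. Let the inspector play day 1 with probability p; indifference gives 10p + 3(1−p) = −6p + 11(1−p), so p = 1/3.
Similarly the inspectee's optimal q on day 2 is 17/24, and the value is 10·(17/24) + (-6)·(7/24) = 16/3.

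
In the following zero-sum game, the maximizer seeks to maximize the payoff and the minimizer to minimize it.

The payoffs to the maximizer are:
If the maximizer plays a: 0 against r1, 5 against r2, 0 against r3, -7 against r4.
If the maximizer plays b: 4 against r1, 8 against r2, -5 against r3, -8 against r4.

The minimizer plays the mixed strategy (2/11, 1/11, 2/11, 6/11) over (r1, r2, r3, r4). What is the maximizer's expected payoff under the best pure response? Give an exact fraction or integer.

-37/11

a: (0)·(2/11) + (5)·(1/11) + (0)·(2/11) + (-7)·(6/11) = -37/11.
b: (4)·(2/11) + (8)·(1/11) + (-5)·(2/11) + (-8)·(6/11) = -42/11.
The best pure response is a with expected payoff -37/11.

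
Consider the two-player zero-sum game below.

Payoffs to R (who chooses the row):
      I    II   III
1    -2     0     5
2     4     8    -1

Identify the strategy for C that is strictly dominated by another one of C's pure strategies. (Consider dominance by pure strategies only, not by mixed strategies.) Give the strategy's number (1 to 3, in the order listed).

2

C prefers columns that give R less. Compare II with I: -2 < 0, 4 < 8.
So I strictly dominates II for C; II is strictly dominated.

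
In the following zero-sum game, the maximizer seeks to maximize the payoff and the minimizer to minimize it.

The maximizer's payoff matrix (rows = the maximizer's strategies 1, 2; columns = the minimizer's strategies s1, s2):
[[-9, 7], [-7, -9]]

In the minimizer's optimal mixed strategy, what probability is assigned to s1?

Row minima are -9 and -9, so the maximizer's maximin is -9; column maxima are -7 and 7, so the minimizer's minimax is -7. These differ, so the equilibrium is in mixed strategies.
Let the minimizer play s1 with probability q. The maximizer is indifferent when −9q + 7(1−q) = −7q − 9(1−q), giving q = 8/9.

8/9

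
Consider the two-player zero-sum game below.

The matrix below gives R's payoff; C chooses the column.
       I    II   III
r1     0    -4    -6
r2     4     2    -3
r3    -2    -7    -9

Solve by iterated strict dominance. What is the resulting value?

-3

Row r3 is strictly dominated by row r1 (0>-2, -4>-7, -6>-9); eliminate r3.
Row r1 is strictly dominated by row r2 (4>0, 2>-4, -3>-6); eliminate r1.
Column I is strictly dominated by II for C (2<4); eliminate I.
Column II is strictly dominated by III for C (-3<2); eliminate II.
Only (r2, III) remains, with payoff -3.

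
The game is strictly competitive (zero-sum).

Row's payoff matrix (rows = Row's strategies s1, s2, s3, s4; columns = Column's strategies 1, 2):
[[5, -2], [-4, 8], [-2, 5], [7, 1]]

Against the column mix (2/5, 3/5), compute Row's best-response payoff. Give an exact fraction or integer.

17/5

s1: (5)·(2/5) + (-2)·(3/5) = 4/5.
s2: (-4)·(2/5) + (8)·(3/5) = 16/5.
s3: (-2)·(2/5) + (5)·(3/5) = 11/5.
s4: (7)·(2/5) + (1)·(3/5) = 17/5.
The best pure response is s4 with expected payoff 17/5.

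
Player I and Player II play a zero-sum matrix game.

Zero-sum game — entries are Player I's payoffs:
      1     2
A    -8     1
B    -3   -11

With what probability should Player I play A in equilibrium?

8/17

Row minima are -8 and -11, so Player I's maximin is -8; column maxima are -3 and 1, so Player II's minimax is -3. These differ, so the equilibrium is in mixed strategies.
Let Player I play A with probability p. Player II is indifferent when −8p − 3(1−p) = p − 11(1−p), giving p = 8/17.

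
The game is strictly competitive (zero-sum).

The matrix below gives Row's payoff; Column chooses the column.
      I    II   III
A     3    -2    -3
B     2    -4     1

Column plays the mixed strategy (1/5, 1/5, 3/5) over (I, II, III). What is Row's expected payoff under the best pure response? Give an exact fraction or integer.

A: (3)·(1/5) + (-2)·(1/5) + (-3)·(3/5) = -8/5.
B: (2)·(1/5) + (-4)·(1/5) + (1)·(3/5) = 1/5.
The best pure response is B with expected payoff 1/5.

1/5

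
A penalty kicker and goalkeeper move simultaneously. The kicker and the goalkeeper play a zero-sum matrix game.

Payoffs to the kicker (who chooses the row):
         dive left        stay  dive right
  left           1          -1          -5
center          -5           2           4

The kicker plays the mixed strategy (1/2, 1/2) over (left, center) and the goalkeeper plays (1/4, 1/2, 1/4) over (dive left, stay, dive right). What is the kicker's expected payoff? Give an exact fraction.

-3/8

Against (1/4, 1/2, 1/4), each row's expected payoff is left: -3/2; center: 3/4.
Taking the (1/2, 1/2)-weighted average: (1/2)·(-3/2) + (1/2)·(3/4) = -3/8.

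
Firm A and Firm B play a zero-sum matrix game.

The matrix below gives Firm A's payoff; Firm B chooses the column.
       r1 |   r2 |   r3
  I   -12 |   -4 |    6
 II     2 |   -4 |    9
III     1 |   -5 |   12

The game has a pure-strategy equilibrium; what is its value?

Row minima: -12, -4, -5 → Firm A's maximin is -4.
Column maxima: 2, -4, 12 → Firm B's minimax is -4.
They coincide at (II, r2), so the value is -4.

-4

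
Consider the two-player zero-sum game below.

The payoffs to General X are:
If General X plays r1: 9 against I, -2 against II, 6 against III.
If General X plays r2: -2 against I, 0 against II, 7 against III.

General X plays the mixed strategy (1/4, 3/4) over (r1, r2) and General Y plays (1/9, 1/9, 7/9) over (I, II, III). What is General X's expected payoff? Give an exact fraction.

Against (1/9, 1/9, 7/9), each row's expected payoff is r1: 49/9; r2: 47/9.
Taking the (1/4, 3/4)-weighted average: (1/4)·(49/9) + (3/4)·(47/9) = 95/18.

95/18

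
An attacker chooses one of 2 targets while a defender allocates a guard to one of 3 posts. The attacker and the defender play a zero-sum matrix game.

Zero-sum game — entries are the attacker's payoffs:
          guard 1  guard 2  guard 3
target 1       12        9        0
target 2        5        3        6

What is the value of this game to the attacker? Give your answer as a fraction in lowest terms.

Column guard 1 is strictly dominated by guard 2 for the defender (it gives the attacker more in every row).
The remaining 2×2 game on (target 1, target 2) × (guard 2, guard 3) has no saddle point. Let the attacker play target 1 with probability p; indifference gives 9p + 3(1−p) = 6(1−p), so p = 1/4.
Similarly the defender's optimal q on guard 2 is 1/2, and the value is 9·(1/2) + (0)·(1/2) = 9/2.

9/2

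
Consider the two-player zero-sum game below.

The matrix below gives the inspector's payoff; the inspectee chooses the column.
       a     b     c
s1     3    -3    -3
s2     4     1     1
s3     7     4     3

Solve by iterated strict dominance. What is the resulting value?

Row s2 is strictly dominated by row s3 (7>4, 4>1, 3>1); eliminate s2.
Column a is strictly dominated by b for the inspectee (-3<3, 4<7); eliminate a.
Row s1 is strictly dominated by row s3 (4>-3, 3>-3); eliminate s1.
Column b is strictly dominated by c for the inspectee (3<4); eliminate b.
Only (s3, c) remains, with payoff 3.

3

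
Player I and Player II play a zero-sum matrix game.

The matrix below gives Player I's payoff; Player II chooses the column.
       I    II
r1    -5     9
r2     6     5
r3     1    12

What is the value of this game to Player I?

67/12

Row r1 is strictly dominated by row r3, so Player I never plays it.
The remaining 2×2 game on (r2, r3) × (I, II) has no saddle point. Let Player I play r2 with probability p; indifference gives 6p + (1−p) = 5p + 12(1−p), so p = 11/12.
Similarly Player II's optimal q on I is 7/12, and the value is 6·(7/12) + (5)·(5/12) = 67/12.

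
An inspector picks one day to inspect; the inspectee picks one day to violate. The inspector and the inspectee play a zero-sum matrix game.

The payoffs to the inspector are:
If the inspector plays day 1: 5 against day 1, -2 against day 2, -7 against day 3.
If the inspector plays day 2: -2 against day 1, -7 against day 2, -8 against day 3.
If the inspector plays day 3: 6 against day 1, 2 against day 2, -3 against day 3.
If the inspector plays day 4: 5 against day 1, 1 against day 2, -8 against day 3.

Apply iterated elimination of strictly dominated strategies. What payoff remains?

Column day 2 is strictly dominated by day 3 for the inspectee (-7<-2, -8<-7, -3<2, -8<1); eliminate day 2.
Column day 1 is strictly dominated by day 3 for the inspectee (-7<5, -8<-2, -3<6, -8<5); eliminate day 1.
Row day 2 is strictly dominated by row day 1 (-7>-8); eliminate day 2.
Row day 1 is strictly dominated by row day 3 (-3>-7); eliminate day 1.
Row day 4 is strictly dominated by row day 3 (-3>-8); eliminate day 4.
Only (day 3, day 3) remains, with payoff -3.

-3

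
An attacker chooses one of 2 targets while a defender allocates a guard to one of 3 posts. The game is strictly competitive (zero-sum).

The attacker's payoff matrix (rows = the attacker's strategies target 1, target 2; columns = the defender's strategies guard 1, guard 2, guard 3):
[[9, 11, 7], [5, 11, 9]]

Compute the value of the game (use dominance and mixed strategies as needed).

23/3

Column guard 2 is strictly dominated by guard 3 for the defender (it gives the attacker more in every row).
The remaining 2×2 game on (target 1, target 2) × (guard 1, guard 3) has no saddle point. Let the attacker play target 1 with probability p; indifference gives 9p + 5(1−p) = 7p + 9(1−p), so p = 2/3.
Similarly the defender's optimal q on guard 1 is 1/3, and the value is 9·(1/3) + (7)·(2/3) = 23/3.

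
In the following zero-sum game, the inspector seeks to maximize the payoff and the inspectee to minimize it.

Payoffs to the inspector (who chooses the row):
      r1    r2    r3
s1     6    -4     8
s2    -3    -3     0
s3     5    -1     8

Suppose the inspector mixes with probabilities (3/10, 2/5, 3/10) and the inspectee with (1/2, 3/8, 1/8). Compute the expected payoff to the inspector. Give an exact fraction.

51/80

Against (1/2, 3/8, 1/8), each row's expected payoff is s1: 5/2; s2: -21/8; s3: 25/8.
Taking the (3/10, 2/5, 3/10)-weighted average: (3/10)·(5/2) + (2/5)·(-21/8) + (3/10)·(25/8) = 51/80.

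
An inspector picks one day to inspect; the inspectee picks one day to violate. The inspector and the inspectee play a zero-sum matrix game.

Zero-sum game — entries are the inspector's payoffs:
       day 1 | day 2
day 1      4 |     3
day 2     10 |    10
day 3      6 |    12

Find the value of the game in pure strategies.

Row minima: 3, 10, 6 → the inspector's maximin is 10.
Column maxima: 10, 12 → the inspectee's minimax is 10.
They coincide at (day 2, day 1), so the value is 10.

10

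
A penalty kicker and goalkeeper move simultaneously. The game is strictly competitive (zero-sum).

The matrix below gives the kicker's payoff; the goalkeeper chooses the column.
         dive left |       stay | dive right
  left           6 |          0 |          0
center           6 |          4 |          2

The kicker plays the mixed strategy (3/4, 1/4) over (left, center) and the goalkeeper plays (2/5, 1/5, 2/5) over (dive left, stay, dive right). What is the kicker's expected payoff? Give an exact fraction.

Against (2/5, 1/5, 2/5), each row's expected payoff is left: 12/5; center: 4.
Taking the (3/4, 1/4)-weighted average: (3/4)·(12/5) + (1/4)·(4) = 14/5.

14/5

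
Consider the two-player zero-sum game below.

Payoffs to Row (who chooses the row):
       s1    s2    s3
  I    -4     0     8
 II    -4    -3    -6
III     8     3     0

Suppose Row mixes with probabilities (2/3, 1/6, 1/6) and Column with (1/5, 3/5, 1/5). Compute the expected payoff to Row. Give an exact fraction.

7/15

Against (1/5, 3/5, 1/5), each row's expected payoff is I: 4/5; II: -19/5; III: 17/5.
Taking the (2/3, 1/6, 1/6)-weighted average: (2/3)·(4/5) + (1/6)·(-19/5) + (1/6)·(17/5) = 7/15.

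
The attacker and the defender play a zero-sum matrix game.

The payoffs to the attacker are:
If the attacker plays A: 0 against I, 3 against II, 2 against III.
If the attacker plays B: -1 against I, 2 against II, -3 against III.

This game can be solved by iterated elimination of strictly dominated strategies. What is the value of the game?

0

Row B is strictly dominated by row A (0>-1, 3>2, 2>-3); eliminate B.
Column III is strictly dominated by I for the defender (0<2); eliminate III.
Column II is strictly dominated by I for the defender (0<3); eliminate II.
Only (A, I) remains, with payoff 0.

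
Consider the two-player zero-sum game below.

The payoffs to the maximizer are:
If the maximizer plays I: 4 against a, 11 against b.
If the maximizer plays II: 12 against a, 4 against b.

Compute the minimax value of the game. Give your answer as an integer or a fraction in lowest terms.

Row minima are 4 and 4, so the maximizer's maximin is 4; column maxima are 12 and 11, so the minimizer's minimax is 11. These differ, so the equilibrium is in mixed strategies.
Let the maximizer play I with probability p. The minimizer is indifferent when 4p + 12(1−p) = 11p + 4(1−p), giving p = 8/15.
Let the minimizer play a with probability q. The maximizer is indifferent when 4q + 11(1−q) = 12q + 4(1−q), giving q = 7/15.
The value is 4·(7/15) + (11)·(8/15) = 116/15.

116/15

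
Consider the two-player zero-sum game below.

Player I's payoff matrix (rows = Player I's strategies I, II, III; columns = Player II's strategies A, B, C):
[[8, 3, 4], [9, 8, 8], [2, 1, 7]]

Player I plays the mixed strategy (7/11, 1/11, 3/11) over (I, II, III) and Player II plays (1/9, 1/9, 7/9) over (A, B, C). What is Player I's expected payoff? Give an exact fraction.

Against (1/9, 1/9, 7/9), each row's expected payoff is I: 13/3; II: 73/9; III: 52/9.
Taking the (7/11, 1/11, 3/11)-weighted average: (7/11)·(13/3) + (1/11)·(73/9) + (3/11)·(52/9) = 502/99.

502/99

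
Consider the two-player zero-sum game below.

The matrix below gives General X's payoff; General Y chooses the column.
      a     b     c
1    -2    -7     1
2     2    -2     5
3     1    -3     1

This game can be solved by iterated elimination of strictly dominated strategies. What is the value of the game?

Column c is strictly dominated by b for General Y (-7<1, -2<5, -3<1); eliminate c.
Row 1 is strictly dominated by row 2 (2>-2, -2>-7); eliminate 1.
Row 3 is strictly dominated by row 2 (2>1, -2>-3); eliminate 3.
Column a is strictly dominated by b for General Y (-2<2); eliminate a.
Only (2, b) remains, with payoff -2.

-2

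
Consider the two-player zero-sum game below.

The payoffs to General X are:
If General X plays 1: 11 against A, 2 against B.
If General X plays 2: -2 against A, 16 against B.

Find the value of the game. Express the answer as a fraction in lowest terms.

Row minima are 2 and -2, so General X's maximin is 2; column maxima are 11 and 16, so General Y's minimax is 11. These differ, so the equilibrium is in mixed strategies.
Let General X play 1 with probability p. General Y is indifferent when 11p − 2(1−p) = 2p + 16(1−p), giving p = 2/3.
Let General Y play A with probability q. General X is indifferent when 11q + 2(1−q) = −2q + 16(1−q), giving q = 14/27.
The value is 11·(14/27) + (2)·(13/27) = 20/3.

20/3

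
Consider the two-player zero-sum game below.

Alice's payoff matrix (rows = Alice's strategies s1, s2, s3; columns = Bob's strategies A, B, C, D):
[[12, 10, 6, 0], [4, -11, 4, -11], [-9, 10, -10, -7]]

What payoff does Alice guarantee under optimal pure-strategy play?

Row minima: 0, -11, -10 → Alice's maximin is 0.
Column maxima: 12, 10, 6, 0 → Bob's minimax is 0.
They coincide at (s1, D), so the value is 0.

0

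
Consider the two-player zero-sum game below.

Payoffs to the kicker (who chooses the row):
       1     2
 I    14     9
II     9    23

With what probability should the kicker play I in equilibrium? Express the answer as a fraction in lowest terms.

Row minima are 9 and 9, so the kicker's maximin is 9; column maxima are 14 and 23, so the goalkeeper's minimax is 14. These differ, so the equilibrium is in mixed strategies.
Let the kicker play I with probability p. The goalkeeper is indifferent when 14p + 9(1−p) = 9p + 23(1−p), giving p = 14/19.

14/19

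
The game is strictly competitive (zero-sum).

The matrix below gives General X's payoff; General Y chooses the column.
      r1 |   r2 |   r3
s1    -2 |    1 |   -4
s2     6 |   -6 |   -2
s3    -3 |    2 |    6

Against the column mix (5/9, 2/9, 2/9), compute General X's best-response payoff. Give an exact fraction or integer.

s1: (-2)·(5/9) + (1)·(2/9) + (-4)·(2/9) = -16/9.
s2: (6)·(5/9) + (-6)·(2/9) + (-2)·(2/9) = 14/9.
s3: (-3)·(5/9) + (2)·(2/9) + (6)·(2/9) = 1/9.
The best pure response is s2 with expected payoff 14/9.

14/9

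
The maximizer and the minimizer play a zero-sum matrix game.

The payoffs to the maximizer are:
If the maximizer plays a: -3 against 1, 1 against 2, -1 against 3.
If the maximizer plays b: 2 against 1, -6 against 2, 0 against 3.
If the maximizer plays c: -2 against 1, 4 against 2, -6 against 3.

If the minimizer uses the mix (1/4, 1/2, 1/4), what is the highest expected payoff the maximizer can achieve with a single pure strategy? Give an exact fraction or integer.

0

a: (-3)·(1/4) + (1)·(1/2) + (-1)·(1/4) = -1/2.
b: (2)·(1/4) + (-6)·(1/2) + (0)·(1/4) = -5/2.
c: (-2)·(1/4) + (4)·(1/2) + (-6)·(1/4) = 0.
The best pure response is c with expected payoff 0.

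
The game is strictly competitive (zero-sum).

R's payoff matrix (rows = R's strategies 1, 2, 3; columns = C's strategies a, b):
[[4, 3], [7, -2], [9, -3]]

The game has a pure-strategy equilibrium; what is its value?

Row minima: 3, -2, -3 → R's maximin is 3.
Column maxima: 9, 3 → C's minimax is 3.
They coincide at (1, b), so the value is 3.

3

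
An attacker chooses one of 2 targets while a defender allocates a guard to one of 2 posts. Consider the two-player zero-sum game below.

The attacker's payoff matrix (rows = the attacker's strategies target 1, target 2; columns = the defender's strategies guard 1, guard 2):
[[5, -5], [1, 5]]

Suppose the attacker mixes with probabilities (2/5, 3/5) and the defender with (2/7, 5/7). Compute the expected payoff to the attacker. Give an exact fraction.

51/35

Against (2/7, 5/7), each row's expected payoff is target 1: -15/7; target 2: 27/7.
Taking the (2/5, 3/5)-weighted average: (2/5)·(-15/7) + (3/5)·(27/7) = 51/35.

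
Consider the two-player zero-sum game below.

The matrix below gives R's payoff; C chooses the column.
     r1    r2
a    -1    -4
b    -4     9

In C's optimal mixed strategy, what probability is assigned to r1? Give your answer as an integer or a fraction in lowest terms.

13/16

Row minima are -4 and -4, so R's maximin is -4; column maxima are -1 and 9, so C's minimax is -1. These differ, so the equilibrium is in mixed strategies.
Let C play r1 with probability q. R is indifferent when −q − 4(1−q) = −4q + 9(1−q), giving q = 13/16.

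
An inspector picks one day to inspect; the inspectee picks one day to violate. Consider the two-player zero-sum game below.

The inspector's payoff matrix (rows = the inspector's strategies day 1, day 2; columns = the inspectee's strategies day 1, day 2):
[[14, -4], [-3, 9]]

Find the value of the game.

19/5

Row minima are -4 and -3, so the inspector's maximin is -3; column maxima are 14 and 9, so the inspectee's minimax is 9. These differ, so the equilibrium is in mixed strategies.
Let the inspector play day 1 with probability p. The inspectee is indifferent when 14p − 3(1−p) = −4p + 9(1−p), giving p = 2/5.
Let the inspectee play day 1 with probability q. The inspector is indifferent when 14q − 4(1−q) = −3q + 9(1−q), giving q = 13/30.
The value is 14·(13/30) + (-4)·(17/30) = 19/5.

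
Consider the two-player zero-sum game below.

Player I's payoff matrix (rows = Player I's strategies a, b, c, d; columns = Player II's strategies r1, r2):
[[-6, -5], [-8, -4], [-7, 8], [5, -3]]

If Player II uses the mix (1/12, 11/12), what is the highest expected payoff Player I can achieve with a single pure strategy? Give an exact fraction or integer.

a: (-6)·(1/12) + (-5)·(11/12) = -61/12.
b: (-8)·(1/12) + (-4)·(11/12) = -13/3.
c: (-7)·(1/12) + (8)·(11/12) = 27/4.
d: (5)·(1/12) + (-3)·(11/12) = -7/3.
The best pure response is c with expected payoff 27/4.

27/4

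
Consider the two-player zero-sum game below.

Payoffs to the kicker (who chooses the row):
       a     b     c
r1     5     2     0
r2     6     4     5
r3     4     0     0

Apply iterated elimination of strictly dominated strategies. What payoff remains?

4

Column a is strictly dominated by b for the goalkeeper (2<5, 4<6, 0<4); eliminate a.
Row r1 is strictly dominated by row r2 (4>2, 5>0); eliminate r1.
Row r3 is strictly dominated by row r2 (4>0, 5>0); eliminate r3.
Column c is strictly dominated by b for the goalkeeper (4<5); eliminate c.
Only (r2, b) remains, with payoff 4.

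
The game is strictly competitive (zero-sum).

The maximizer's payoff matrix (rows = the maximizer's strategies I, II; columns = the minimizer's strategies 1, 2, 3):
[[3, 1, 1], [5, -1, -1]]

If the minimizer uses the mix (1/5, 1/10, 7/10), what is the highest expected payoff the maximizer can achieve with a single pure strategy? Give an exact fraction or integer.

7/5

I: (3)·(1/5) + (1)·(1/10) + (1)·(7/10) = 7/5.
II: (5)·(1/5) + (-1)·(1/10) + (-1)·(7/10) = 1/5.
The best pure response is I with expected payoff 7/5.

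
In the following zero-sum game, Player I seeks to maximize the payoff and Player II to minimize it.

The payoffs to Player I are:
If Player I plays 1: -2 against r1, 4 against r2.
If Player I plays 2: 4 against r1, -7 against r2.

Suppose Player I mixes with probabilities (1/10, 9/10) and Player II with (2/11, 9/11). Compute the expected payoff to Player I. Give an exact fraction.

Against (2/11, 9/11), each row's expected payoff is 1: 32/11; 2: -5.
Taking the (1/10, 9/10)-weighted average: (1/10)·(32/11) + (9/10)·(-5) = -463/110.

-463/110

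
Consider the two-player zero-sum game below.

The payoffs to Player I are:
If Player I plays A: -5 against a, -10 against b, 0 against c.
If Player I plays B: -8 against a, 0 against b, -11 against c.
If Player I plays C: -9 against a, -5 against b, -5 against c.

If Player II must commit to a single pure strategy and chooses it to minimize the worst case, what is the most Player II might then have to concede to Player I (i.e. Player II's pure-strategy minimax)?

The worst case (largest entry) in each column is a: -5, b: 0, c: 0.
The best (smallest) of these is -5.

-5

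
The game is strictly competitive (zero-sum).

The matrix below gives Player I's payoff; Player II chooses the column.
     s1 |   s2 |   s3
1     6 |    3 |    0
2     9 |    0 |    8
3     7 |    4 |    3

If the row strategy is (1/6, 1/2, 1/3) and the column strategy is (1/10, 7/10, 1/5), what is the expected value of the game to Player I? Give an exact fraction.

Against (1/10, 7/10, 1/5), each row's expected payoff is 1: 27/10; 2: 5/2; 3: 41/10.
Taking the (1/6, 1/2, 1/3)-weighted average: (1/6)·(27/10) + (1/2)·(5/2) + (1/3)·(41/10) = 46/15.

46/15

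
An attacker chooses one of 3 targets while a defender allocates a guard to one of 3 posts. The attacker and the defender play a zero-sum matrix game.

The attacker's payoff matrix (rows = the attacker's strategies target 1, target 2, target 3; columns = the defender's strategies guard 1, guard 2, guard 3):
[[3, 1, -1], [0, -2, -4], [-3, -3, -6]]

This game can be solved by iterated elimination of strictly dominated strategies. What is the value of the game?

Row target 3 is strictly dominated by row target 1 (3>-3, 1>-3, -1>-6); eliminate target 3.
Column guard 1 is strictly dominated by guard 2 for the defender (1<3, -2<0); eliminate guard 1.
Row target 2 is strictly dominated by row target 1 (1>-2, -1>-4); eliminate target 2.
Column guard 2 is strictly dominated by guard 3 for the defender (-1<1); eliminate guard 2.
Only (target 1, guard 3) remains, with payoff -1.

-1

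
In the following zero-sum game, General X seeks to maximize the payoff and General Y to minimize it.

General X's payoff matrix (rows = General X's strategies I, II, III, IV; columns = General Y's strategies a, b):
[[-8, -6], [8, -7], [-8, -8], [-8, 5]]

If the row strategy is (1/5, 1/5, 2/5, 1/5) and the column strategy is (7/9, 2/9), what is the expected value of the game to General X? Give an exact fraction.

Against (7/9, 2/9), each row's expected payoff is I: -68/9; II: 14/3; III: -8; IV: -46/9.
Taking the (1/5, 1/5, 2/5, 1/5)-weighted average: (1/5)·(-68/9) + (1/5)·(14/3) + (2/5)·(-8) + (1/5)·(-46/9) = -24/5.

-24/5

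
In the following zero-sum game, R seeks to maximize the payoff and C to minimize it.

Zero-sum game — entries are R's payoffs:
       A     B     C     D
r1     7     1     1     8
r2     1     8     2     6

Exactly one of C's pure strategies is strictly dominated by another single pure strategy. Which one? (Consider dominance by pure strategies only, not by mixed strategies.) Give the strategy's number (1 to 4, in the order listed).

4

C prefers columns that give R less. Compare D with A: 7 < 8, 1 < 6.
So A strictly dominates D for C; D is strictly dominated.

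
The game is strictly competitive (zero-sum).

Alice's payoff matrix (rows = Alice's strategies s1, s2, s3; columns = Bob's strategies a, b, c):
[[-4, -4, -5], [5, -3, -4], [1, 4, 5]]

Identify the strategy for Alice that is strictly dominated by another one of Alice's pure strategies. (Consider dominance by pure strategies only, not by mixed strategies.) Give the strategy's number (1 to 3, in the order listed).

1

Compare s1 with s2: 5 > -4, -3 > -4, -4 > -5.
So s2 strictly dominates s1 for Alice; s1 is strictly dominated.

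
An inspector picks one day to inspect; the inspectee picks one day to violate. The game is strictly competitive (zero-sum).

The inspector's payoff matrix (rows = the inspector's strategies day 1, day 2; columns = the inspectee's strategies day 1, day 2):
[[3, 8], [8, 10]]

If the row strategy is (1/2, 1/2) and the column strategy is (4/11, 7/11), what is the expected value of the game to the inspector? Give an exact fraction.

Against (4/11, 7/11), each row's expected payoff is day 1: 68/11; day 2: 102/11.
Taking the (1/2, 1/2)-weighted average: (1/2)·(68/11) + (1/2)·(102/11) = 85/11.

85/11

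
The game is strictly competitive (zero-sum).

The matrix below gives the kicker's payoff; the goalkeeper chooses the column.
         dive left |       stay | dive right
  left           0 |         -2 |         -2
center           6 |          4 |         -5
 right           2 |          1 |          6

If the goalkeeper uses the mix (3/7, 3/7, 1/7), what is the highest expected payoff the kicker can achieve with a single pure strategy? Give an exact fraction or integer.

left: (0)·(3/7) + (-2)·(3/7) + (-2)·(1/7) = -8/7.
center: (6)·(3/7) + (4)·(3/7) + (-5)·(1/7) = 25/7.
right: (2)·(3/7) + (1)·(3/7) + (6)·(1/7) = 15/7.
The best pure response is center with expected payoff 25/7.

25/7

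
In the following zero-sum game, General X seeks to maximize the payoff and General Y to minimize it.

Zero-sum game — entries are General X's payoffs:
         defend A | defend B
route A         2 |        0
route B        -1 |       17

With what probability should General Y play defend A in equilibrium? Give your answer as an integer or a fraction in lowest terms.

Row minima are 0 and -1, so General X's maximin is 0; column maxima are 2 and 17, so General Y's minimax is 2. These differ, so the equilibrium is in mixed strategies.
Let General Y play defend A with probability q. General X is indifferent when 2q = −q + 17(1−q), giving q = 17/20.

17/20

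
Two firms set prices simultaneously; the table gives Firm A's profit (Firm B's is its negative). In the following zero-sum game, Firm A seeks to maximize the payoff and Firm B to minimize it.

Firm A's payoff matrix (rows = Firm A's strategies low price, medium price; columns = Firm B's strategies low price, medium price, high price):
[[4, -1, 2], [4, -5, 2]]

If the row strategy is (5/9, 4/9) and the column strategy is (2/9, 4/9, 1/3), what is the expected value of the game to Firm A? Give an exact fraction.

26/81

Against (2/9, 4/9, 1/3), each row's expected payoff is low price: 10/9; medium price: -2/3.
Taking the (5/9, 4/9)-weighted average: (5/9)·(10/9) + (4/9)·(-2/3) = 26/81.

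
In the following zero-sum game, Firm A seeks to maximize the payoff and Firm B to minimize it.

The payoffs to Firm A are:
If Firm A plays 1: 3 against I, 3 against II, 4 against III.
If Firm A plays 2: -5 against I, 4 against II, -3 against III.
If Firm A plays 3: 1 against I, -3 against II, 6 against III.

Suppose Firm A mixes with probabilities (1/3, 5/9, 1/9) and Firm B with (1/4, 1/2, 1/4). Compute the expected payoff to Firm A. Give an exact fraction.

Against (1/4, 1/2, 1/4), each row's expected payoff is 1: 13/4; 2: 0; 3: 1/4.
Taking the (1/3, 5/9, 1/9)-weighted average: (1/3)·(13/4) + (5/9)·(0) + (1/9)·(1/4) = 10/9.

10/9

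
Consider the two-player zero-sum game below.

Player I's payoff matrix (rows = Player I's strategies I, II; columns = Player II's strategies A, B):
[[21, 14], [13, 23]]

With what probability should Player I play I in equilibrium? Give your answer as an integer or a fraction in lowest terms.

Row minima are 14 and 13, so Player I's maximin is 14; column maxima are 21 and 23, so Player II's minimax is 21. These differ, so the equilibrium is in mixed strategies.
Let Player I play I with probability p. Player II is indifferent when 21p + 13(1−p) = 14p + 23(1−p), giving p = 10/17.

10/17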